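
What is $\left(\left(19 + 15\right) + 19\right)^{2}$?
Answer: $2809$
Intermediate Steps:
$\left(\left(19 + 15\right) + 19\right)^{2} = \left(34 + 19\right)^{2} = 53^{2} = 2809$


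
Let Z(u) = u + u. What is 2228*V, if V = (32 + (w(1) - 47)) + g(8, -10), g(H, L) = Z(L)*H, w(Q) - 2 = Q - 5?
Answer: -394356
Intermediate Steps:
Z(u) = 2*u
w(Q) = -3 + Q (w(Q) = 2 + (Q - 5) = 2 + (-5 + Q) = -3 + Q)
g(H, L) = 2*H*L (g(H, L) = (2*L)*H = 2*H*L)
V = -177 (V = (32 + ((-3 + 1) - 47)) + 2*8*(-10) = (32 + (-2 - 47)) - 160 = (32 - 49) - 160 = -17 - 160 = -177)
2228*V = 2228*(-177) = -394356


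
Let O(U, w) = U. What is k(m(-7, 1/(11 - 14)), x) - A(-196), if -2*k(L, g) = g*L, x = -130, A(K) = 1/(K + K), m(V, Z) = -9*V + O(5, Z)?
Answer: 1732641/392 ≈ 4420.0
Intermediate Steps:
m(V, Z) = 5 - 9*V (m(V, Z) = -9*V + 5 = 5 - 9*V)
A(K) = 1/(2*K)
k(L, g) = -L*g/2 (k(L, g) = -g*L/2 = -L*g/2)
k(m(-7, 1/(11 - 14)), x) - A(-196) = -½*(5 - 9*(-7))*(-130) - 1/(2*(-196)) = -½*(5 + 63)*(-130) - (-1)/(2*196) = -½*68*(-130) - 1*(-1/392) = 4420 + 1/392 = 1732641/392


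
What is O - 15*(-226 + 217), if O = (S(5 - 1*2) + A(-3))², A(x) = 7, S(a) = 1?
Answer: 199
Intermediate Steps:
O = 64 (O = (1 + 7)² = 8² = 64)
O - 15*(-226 + 217) = 64 - 15*(-226 + 217) = 64 - 15*(-9) = 64 + 135 = 199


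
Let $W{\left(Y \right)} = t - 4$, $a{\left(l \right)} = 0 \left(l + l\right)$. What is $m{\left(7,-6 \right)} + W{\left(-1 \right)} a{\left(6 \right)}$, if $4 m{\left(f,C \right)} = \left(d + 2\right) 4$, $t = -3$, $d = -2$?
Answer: $0$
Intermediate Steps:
$a{\left(l \right)} = 0$ ($a{\left(l \right)} = 0 \cdot 2 l = 0$)
$W{\left(Y \right)} = -7$ ($W{\left(Y \right)} = -3 - 4 = -7$)
$m{\left(f,C \right)} = 0$ ($m{\left(f,C \right)} = \frac{\left(-2 + 2\right) 4}{4} = \frac{0 \cdot 4}{4} = \frac{1}{4} \cdot 0 = 0$)
$m{\left(7,-6 \right)} + W{\left(-1 \right)} a{\left(6 \right)} = 0 - 0 = 0 + 0 = 0$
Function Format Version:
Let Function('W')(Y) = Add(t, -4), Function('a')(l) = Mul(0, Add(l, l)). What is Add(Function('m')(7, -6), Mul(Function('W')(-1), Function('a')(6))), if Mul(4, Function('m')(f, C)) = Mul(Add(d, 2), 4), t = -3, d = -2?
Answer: 0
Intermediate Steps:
Function('a')(l) = 0 (Function('a')(l) = Mul(0, Mul(2, l)) = 0)
Function('W')(Y) = -7 (Function('W')(Y) = Add(-3, -4) = -7)
Function('m')(f, C) = 0 (Function('m')(f, C) = Mul(Rational(1, 4), Mul(Add(-2, 2), 4)) = Mul(Rational(1, 4), Mul(0, 4)) = Mul(Rational(1, 4), 0) = 0)
Add(Function('m')(7, -6), Mul(Function('W')(-1), Function('a')(6))) = Add(0, Mul(-7, 0)) = Add(0, 0) = 0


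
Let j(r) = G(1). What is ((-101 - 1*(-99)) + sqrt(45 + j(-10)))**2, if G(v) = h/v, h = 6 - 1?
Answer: 54 - 20*sqrt(2) ≈ 25.716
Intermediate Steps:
h = 5
G(v) = 5/v
j(r) = 5 (j(r) = 5/1 = 5*1 = 5)
((-101 - 1*(-99)) + sqrt(45 + j(-10)))**2 = ((-101 - 1*(-99)) + sqrt(45 + 5))**2 = ((-101 + 99) + sqrt(50))**2 = (-2 + 5*sqrt(2))**2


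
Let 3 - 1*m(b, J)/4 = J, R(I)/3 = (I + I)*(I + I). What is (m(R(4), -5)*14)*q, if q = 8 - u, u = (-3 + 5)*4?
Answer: 0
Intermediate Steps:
R(I) = 12*I**2 (R(I) = 3*((I + I)*(I + I)) = 3*((2*I)*(2*I)) = 3*(4*I**2) = 12*I**2)
m(b, J) = 12 - 4*J
u = 8 (u = 2*4 = 8)
q = 0 (q = 8 - 1*8 = 8 - 8 = 0)
(m(R(4), -5)*14)*q = ((12 - 4*(-5))*14)*0 = ((12 + 20)*14)*0 = (32*14)*0 = 448*0 = 0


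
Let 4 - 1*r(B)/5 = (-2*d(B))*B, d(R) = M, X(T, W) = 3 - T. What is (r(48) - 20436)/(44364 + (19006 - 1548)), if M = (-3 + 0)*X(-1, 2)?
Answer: -13088/30911 ≈ -0.42341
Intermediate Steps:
M = -12 (M = (-3 + 0)*(3 - 1*(-1)) = -3*(3 + 1) = -3*4 = -12)
d(R) = -12
r(B) = 20 - 120*B (r(B) = 20 - 5*(-2*(-12))*B = 20 - 120*B)
(r(48) - 20436)/(44364 + (19006 - 1548)) = ((20 - 120*48) - 20436)/(44364 + (19006 - 1548)) = ((20 - 5760) - 20436)/(44364 + 17458) = (-5740 - 20436)/61822 = -26176*1/61822 = -13088/30911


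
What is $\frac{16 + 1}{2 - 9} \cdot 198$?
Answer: $- \frac{3366}{7} \approx -480.86$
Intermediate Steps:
$\frac{16 + 1}{2 - 9} \cdot 198 = \frac{17}{-7} \cdot 198 = 17 \left(- \frac{1}{7}\right) 198 = \left(- \frac{17}{7}\right) 198 = - \frac{3366}{7}$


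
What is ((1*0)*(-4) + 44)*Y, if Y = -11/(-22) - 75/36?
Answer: -209/3 ≈ -69.667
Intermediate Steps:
Y = -19/12 (Y = -11*(-1/22) - 75*1/36 = 1/2 - 25/12 = -19/12 ≈ -1.5833)
((1*0)*(-4) + 44)*Y = ((1*0)*(-4) + 44)*(-19/12) = (0*(-4) + 44)*(-19/12) = (0 + 44)*(-19/12) = 44*(-19/12) = -209/3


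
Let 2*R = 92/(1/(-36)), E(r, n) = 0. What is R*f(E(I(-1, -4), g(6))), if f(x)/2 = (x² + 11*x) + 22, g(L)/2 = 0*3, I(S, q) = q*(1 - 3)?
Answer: -72864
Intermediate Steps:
I(S, q) = -2*q (I(S, q) = q*(-2) = -2*q)
g(L) = 0 (g(L) = 2*(0*3) = 2*0 = 0)
f(x) = 44 + 2*x² + 22*x (f(x) = 2*((x² + 11*x) + 22) = 2*(22 + x² + 11*x) = 44 + 2*x² + 22*x)
R = -1656 (R = (92/(1/(-36)))/2 = (92/(-1/36))/2 = (92*(-36))/2 = (½)*(-3312) = -1656)
R*f(E(I(-1, -4), g(6))) = -1656*(44 + 2*0² + 22*0) = -1656*(44 + 2*0 + 0) = -1656*(44 + 0 + 0) = -1656*44 = -72864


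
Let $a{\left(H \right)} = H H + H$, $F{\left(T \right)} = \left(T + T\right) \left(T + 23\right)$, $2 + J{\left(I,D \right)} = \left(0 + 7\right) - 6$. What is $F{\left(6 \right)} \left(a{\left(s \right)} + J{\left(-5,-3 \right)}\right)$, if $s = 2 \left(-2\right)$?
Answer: $3828$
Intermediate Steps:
$J{\left(I,D \right)} = -1$ ($J{\left(I,D \right)} = -2 + \left(\left(0 + 7\right) - 6\right) = -2 + \left(7 - 6\right) = -2 + 1 = -1$)
$F{\left(T \right)} = 2 T \left(23 + T\right)$
$s = -4$
$a{\left(H \right)} = H + H^{2}$ ($a{\left(H \right)} = H^{2} + H = H + H^{2}$)
$F{\left(6 \right)} \left(a{\left(s \right)} + J{\left(-5,-3 \right)}\right) = 2 \cdot 6 \left(23 + 6\right) \left(- 4 \left(1 - 4\right) - 1\right) = 2 \cdot 6 \cdot 29 \left(\left(-4\right) \left(-3\right) - 1\right) = 348 \left(12 - 1\right) = 348 \cdot 11 = 3828$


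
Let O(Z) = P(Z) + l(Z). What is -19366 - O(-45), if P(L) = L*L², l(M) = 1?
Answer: 71758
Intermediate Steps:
P(L) = L³
O(Z) = 1 + Z³ (O(Z) = Z³ + 1 = 1 + Z³)
-19366 - O(-45) = -19366 - (1 + (-45)³) = -19366 - (1 - 91125) = -19366 - 1*(-91124) = -19366 + 91124 = 71758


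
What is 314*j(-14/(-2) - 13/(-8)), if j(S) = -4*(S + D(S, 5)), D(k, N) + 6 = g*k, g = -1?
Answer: 7536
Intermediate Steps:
D(k, N) = -6 - k
j(S) = 24 (j(S) = -4*(S + (-6 - S)) = -4*(-6) = 24)
314*j(-14/(-2) - 13/(-8)) = 314*24 = 7536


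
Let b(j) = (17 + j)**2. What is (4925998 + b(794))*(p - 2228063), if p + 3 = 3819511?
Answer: 8886181683955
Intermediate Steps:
p = 3819508 (p = -3 + 3819511 = 3819508)
(4925998 + b(794))*(p - 2228063) = (4925998 + (17 + 794)**2)*(3819508 - 2228063) = (4925998 + 811**2)*1591445 = (4925998 + 657721)*1591445 = 5583719*1591445 = 8886181683955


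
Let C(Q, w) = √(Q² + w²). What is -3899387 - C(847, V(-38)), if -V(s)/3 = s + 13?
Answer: -3899387 - √723034 ≈ -3.9002e+6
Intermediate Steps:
V(s) = -39 - 3*s (V(s) = -3*(s + 13) = -3*(13 + s) = -39 - 3*s)
-3899387 - C(847, V(-38)) = -3899387 - √(847² + (-39 - 3*(-38))²) = -3899387 - √(717409 + (-39 + 114)²) = -3899387 - √(717409 + 75²) = -3899387 - √(717409 + 5625) = -3899387 - √723034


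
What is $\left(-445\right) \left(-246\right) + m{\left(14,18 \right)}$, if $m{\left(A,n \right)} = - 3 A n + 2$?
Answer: $108716$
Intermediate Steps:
$m{\left(A,n \right)} = 2 - 3 A n$ ($m{\left(A,n \right)} = - 3 A n + 2 = 2 - 3 A n$)
$\left(-445\right) \left(-246\right) + m{\left(14,18 \right)} = \left(-445\right) \left(-246\right) + \left(2 - 42 \cdot 18\right) = 109470 + \left(2 - 756\right) = 109470 - 754 = 108716$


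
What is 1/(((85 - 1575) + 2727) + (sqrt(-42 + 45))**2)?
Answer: 1/1240 ≈ 0.00080645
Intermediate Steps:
1/(((85 - 1575) + 2727) + (sqrt(-42 + 45))**2) = 1/((-1490 + 2727) + (sqrt(3))**2) = 1/(1237 + 3) = 1/1240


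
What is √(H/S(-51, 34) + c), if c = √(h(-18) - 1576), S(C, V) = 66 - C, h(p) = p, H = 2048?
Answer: √(26624 + 1521*I*√1594)/39 ≈ 5.5271 + 3.6117*I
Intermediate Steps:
c = I*√1594 (c = √(-18 - 1576) = √(-1594) = I*√1594 ≈ 39.925*I)
√(H/S(-51, 34) + c) = √(2048/(66 - 1*(-51)) + I*√1594) = √(2048/(66 + 51) + I*√1594) = √(2048/117 + I*√1594)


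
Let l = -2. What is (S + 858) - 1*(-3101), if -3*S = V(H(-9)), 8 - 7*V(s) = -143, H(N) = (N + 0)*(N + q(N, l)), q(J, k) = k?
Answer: 82988/21 ≈ 3951.8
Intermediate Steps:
H(N) = N*(-2 + N) (H(N) = (N + 0)*(N - 2) = N*(-2 + N))
V(s) = 151/7 (V(s) = 8/7 - ⅐*(-143) = 8/7 + 143/7 = 151/7)
S = -151/21 (S = -⅓*151/7 = -151/21 ≈ -7.1905)
(S + 858) - 1*(-3101) = (-151/21 + 858) - 1*(-3101) = 17867/21 + 3101 = 82988/21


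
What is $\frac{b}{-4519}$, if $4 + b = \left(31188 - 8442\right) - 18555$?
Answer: $- \frac{4187}{4519} \approx -0.92653$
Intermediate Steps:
$b = 4187$ ($b = -4 + \left(\left(31188 - 8442\right) - 18555\right) = -4 + \left(22746 - 18555\right) = -4 + 4191 = 4187$)
$\frac{b}{-4519} = \frac{4187}{-4519} = 4187 \left(- \frac{1}{4519}\right) = - \frac{4187}{4519}$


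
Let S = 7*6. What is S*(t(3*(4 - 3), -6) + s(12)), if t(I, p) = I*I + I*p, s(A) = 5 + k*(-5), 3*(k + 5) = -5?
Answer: 1232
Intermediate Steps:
k = -20/3 (k = -5 + (1/3)*(-5) = -5 - 5/3 = -20/3 ≈ -6.6667)
s(A) = 115/3 (s(A) = 5 - 20/3*(-5) = 5 + 100/3 = 115/3)
S = 42
t(I, p) = I**2 + I*p
S*(t(3*(4 - 3), -6) + s(12)) = 42*((3*(4 - 3))*(3*(4 - 3) - 6) + 115/3) = 42*((3*1)*(3*1 - 6) + 115/3) = 42*(3*(3 - 6) + 115/3) = 42*(3*(-3) + 115/3) = 42*(-9 + 115/3) = 42*(88/3) = 1232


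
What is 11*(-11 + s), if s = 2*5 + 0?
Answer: -11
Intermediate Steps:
s = 10 (s = 10 + 0 = 10)
11*(-11 + s) = 11*(-11 + 10) = 11*(-1) = -11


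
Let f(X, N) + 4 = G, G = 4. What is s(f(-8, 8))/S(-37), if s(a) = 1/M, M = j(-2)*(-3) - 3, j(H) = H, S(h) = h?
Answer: -1/111 ≈ -0.0090090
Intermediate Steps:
f(X, N) = 0 (f(X, N) = -4 + 4 = 0)
M = 3 (M = -2*(-3) - 3 = 6 - 3 = 3)
s(a) = ⅓ (s(a) = 1/3 = ⅓)
s(f(-8, 8))/S(-37) = (⅓)/(-37) = (⅓)*(-1/37) = -1/111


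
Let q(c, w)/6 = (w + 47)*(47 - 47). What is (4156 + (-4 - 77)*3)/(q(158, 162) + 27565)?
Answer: 3913/27565 ≈ 0.14196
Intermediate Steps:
q(c, w) = 0 (q(c, w) = 6*((w + 47)*(47 - 47)) = 6*((47 + w)*0) = 6*0 = 0)
(4156 + (-4 - 77)*3)/(q(158, 162) + 27565) = (4156 + (-4 - 77)*3)/(0 + 27565) = (4156 - 81*3)/27565 = (4156 - 243)*(1/27565) = 3913*(1/27565) = 3913/27565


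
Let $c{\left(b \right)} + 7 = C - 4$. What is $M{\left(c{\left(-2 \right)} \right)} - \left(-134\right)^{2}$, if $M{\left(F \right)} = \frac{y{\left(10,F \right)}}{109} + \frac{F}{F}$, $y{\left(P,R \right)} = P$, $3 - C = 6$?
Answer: $- \frac{1957085}{109} \approx -17955.0$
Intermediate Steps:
$C = -3$ ($C = 3 - 6 = -3$)
$c{\left(b \right)} = -14$ ($c{\left(b \right)} = -7 - 7 = -14$)
$M{\left(F \right)} = \frac{119}{109}$ ($M{\left(F \right)} = \frac{10}{109} + \frac{F}{F} = 10 \cdot \frac{1}{109} + 1 = \frac{10}{109} + 1 = \frac{119}{109}$)
$M{\left(c{\left(-2 \right)} \right)} - \left(-134\right)^{2} = \frac{119}{109} - \left(-134\right)^{2} = \frac{119}{109} - 17956 = - \frac{1957085}{109}$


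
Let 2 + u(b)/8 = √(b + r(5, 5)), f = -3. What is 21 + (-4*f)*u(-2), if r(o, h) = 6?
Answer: 21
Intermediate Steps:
u(b) = -16 + 8*√(6 + b) (u(b) = -16 + 8*√(b + 6) = -16 + 8*√(6 + b))
21 + (-4*f)*u(-2) = 21 + (-4*(-3))*(-16 + 8*√(6 - 2)) = 21 + 12*(-16 + 8*√4) = 21 + 12*(-16 + 8*2) = 21 + 12*(-16 + 16) = 21 + 12*0 = 21 + 0 = 21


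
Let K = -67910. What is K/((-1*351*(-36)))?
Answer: -33955/6318 ≈ -5.3743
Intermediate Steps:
K/((-1*351*(-36))) = -67910/(-1*351*(-36)) = -67910/((-351*(-36))) = -67910/12636 = -67910*1/12636 = -33955/6318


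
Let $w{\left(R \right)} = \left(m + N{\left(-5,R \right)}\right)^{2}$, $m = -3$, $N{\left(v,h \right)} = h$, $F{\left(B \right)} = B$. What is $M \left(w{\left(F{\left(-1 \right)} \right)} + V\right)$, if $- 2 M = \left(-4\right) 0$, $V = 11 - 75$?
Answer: $0$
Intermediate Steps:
$V = -64$
$w{\left(R \right)} = \left(-3 + R\right)^{2}$
$M = 0$ ($M = - \frac{\left(-4\right) 0}{2} = \left(- \frac{1}{2}\right) 0 = 0$)
$M \left(w{\left(F{\left(-1 \right)} \right)} + V\right) = 0 \left(\left(-3 - 1\right)^{2} - 64\right) = 0 \left(\left(-4\right)^{2} - 64\right) = 0 \left(16 - 64\right) = 0 \left(-48\right) = 0$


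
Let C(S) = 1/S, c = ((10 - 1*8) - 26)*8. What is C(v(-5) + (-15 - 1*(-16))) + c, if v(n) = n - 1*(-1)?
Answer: -577/3 ≈ -192.33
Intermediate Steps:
v(n) = 1 + n (v(n) = n + 1 = 1 + n)
c = -192 (c = ((10 - 8) - 26)*8 = (2 - 26)*8 = -24*8 = -192)
C(v(-5) + (-15 - 1*(-16))) + c = 1/((1 - 5) + (-15 - 1*(-16))) - 192 = 1/(-4 + (-15 + 16)) - 192 = 1/(-4 + 1) - 192 = 1/(-3) - 192 = -⅓ - 192 = -577/3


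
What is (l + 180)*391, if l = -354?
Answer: -68034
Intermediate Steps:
(l + 180)*391 = (-354 + 180)*391 = -174*391 = -68034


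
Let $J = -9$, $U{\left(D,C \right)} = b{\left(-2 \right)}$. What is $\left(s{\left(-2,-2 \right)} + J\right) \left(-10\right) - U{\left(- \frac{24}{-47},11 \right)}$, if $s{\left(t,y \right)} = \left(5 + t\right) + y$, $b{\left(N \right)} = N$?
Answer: $82$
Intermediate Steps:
$s{\left(t,y \right)} = 5 + t + y$
$U{\left(D,C \right)} = -2$
$\left(s{\left(-2,-2 \right)} + J\right) \left(-10\right) - U{\left(- \frac{24}{-47},11 \right)} = \left(\left(5 - 2 - 2\right) - 9\right) \left(-10\right) - -2 = \left(1 - 9\right) \left(-10\right) + 2 = \left(-8\right) \left(-10\right) + 2 = 80 + 2 = 82$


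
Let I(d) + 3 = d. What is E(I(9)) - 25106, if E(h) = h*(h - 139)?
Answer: -25904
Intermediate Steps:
I(d) = -3 + d
E(h) = h*(-139 + h)
E(I(9)) - 25106 = (-3 + 9)*(-139 + (-3 + 9)) - 25106 = 6*(-139 + 6) - 25106 = 6*(-133) - 25106 = -798 - 25106 = -25904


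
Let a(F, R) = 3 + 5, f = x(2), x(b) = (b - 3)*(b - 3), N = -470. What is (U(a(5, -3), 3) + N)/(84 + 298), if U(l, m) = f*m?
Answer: -467/382 ≈ -1.2225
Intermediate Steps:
x(b) = (-3 + b)**2 (x(b) = (-3 + b)*(-3 + b) = (-3 + b)**2)
f = 1 (f = (-3 + 2)**2 = (-1)**2 = 1)
a(F, R) = 8
U(l, m) = m (U(l, m) = 1*m = m)
(U(a(5, -3), 3) + N)/(84 + 298) = (3 - 470)/(84 + 298) = -467/382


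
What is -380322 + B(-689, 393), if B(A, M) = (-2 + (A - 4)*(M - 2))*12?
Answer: -3631902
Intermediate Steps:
B(A, M) = -24 + 12*(-4 + A)*(-2 + M) (B(A, M) = (-2 + (-4 + A)*(-2 + M))*12 = -24 + 12*(-4 + A)*(-2 + M))
-380322 + B(-689, 393) = -380322 + (72 - 48*393 - 24*(-689) + 12*(-689)*393) = -380322 + (72 - 18864 + 16536 - 3249324) = -380322 - 3251580 = -3631902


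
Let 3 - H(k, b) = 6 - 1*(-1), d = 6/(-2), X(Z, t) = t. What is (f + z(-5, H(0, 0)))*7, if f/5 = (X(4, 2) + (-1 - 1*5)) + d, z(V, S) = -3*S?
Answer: -161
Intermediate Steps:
d = -3 (d = 6*(-1/2) = -3)
H(k, b) = -4 (H(k, b) = 3 - (6 - 1*(-1)) = 3 - (6 + 1) = 3 - 1*7 = 3 - 7 = -4)
f = -35 (f = 5*((2 + (-1 - 1*5)) - 3) = 5*((2 + (-1 - 5)) - 3) = 5*((2 - 6) - 3) = 5*(-4 - 3) = 5*(-7) = -35)
(f + z(-5, H(0, 0)))*7 = (-35 - 3*(-4))*7 = (-35 + 12)*7 = -23*7 = -161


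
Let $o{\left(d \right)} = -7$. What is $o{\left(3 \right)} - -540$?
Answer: $533$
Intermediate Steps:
$o{\left(3 \right)} - -540 = -7 - -540 = -7 + 540 = 533$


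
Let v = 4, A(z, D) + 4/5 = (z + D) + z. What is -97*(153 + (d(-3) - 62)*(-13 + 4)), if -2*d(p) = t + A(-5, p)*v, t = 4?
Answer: -233091/5 ≈ -46618.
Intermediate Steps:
A(z, D) = -4/5 + D + 2*z (A(z, D) = -4/5 + ((z + D) + z) = -4/5 + ((D + z) + z) = -4/5 + (D + 2*z) = -4/5 + D + 2*z)
d(p) = 98/5 - 2*p (d(p) = -(4 + (-4/5 + p + 2*(-5))*4)/2 = -(4 + (-4/5 + p - 10)*4)/2 = -(4 + (-54/5 + p)*4)/2 = -(4 + (-216/5 + 4*p))/2 = -(-196/5 + 4*p)/2 = 98/5 - 2*p)
-97*(153 + (d(-3) - 62)*(-13 + 4)) = -97*(153 + ((98/5 - 2*(-3)) - 62)*(-13 + 4)) = -97*(153 + ((98/5 + 6) - 62)*(-9)) = -97*(153 + (128/5 - 62)*(-9)) = -97*(153 - 182/5*(-9)) = -97*(153 + 1638/5) = -97*2403/5 = -233091/5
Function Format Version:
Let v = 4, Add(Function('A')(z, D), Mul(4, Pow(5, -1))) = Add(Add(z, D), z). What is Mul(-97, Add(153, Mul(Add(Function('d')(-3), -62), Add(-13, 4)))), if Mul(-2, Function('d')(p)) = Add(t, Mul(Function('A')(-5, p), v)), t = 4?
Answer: Rational(-233091, 5) ≈ -46618.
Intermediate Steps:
Function('A')(z, D) = Add(Rational(-4, 5), D, Mul(2, z)) (Function('A')(z, D) = Add(Rational(-4, 5), Add(Add(z, D), z)) = Add(Rational(-4, 5), Add(Add(D, z), z)) = Add(Rational(-4, 5), Add(D, Mul(2, z))) = Add(Rational(-4, 5), D, Mul(2, z)))
Function('d')(p) = Add(Rational(98, 5), Mul(-2, p)) (Function('d')(p) = Mul(Rational(-1, 2), Add(4, Mul(Add(Rational(-4, 5), p, Mul(2, -5)), 4))) = Mul(Rational(-1, 2), Add(4, Mul(Add(Rational(-4, 5), p, -10), 4))) = Mul(Rational(-1, 2), Add(4, Mul(Add(Rational(-54, 5), p), 4))) = Mul(Rational(-1, 2), Add(4, Add(Rational(-216, 5), Mul(4, p)))) = Mul(Rational(-1, 2), Add(Rational(-196, 5), Mul(4, p))) = Add(Rational(98, 5), Mul(-2, p)))
Mul(-97, Add(153, Mul(Add(Function('d')(-3), -62), Add(-13, 4)))) = Mul(-97, Add(153, Mul(Add(Add(Rational(98, 5), Mul(-2, -3)), -62), Add(-13, 4)))) = Mul(-97, Add(153, Mul(Add(Add(Rational(98, 5), 6), -62), -9))) = Mul(-97, Add(153, Mul(Add(Rational(128, 5), -62), -9))) = Mul(-97, Add(153, Mul(Rational(-182, 5), -9))) = Mul(-97, Add(153, Rational(1638, 5))) = Mul(-97, Rational(2403, 5)) = Rational(-233091, 5)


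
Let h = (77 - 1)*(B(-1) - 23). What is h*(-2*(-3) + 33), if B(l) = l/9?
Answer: -205504/3 ≈ -68501.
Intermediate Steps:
B(l) = l/9 (B(l) = l*(1/9) = l/9)
h = -15808/9 (h = (77 - 1)*((1/9)*(-1) - 23) = 76*(-1/9 - 23) = 76*(-208/9) = -15808/9 ≈ -1756.4)
h*(-2*(-3) + 33) = -15808*(-2*(-3) + 33)/9 = -15808*(6 + 33)/9 = -15808/9*39 = -205504/3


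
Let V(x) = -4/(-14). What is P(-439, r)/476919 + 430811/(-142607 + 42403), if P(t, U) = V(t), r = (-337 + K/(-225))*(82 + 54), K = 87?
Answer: -1438233458755/334524340332 ≈ -4.2993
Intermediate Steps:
V(x) = 2/7 (V(x) = -4*(-1/14) = 2/7)
r = -3441344/75 (r = (-337 + 87/(-225))*(82 + 54) = (-337 + 87*(-1/225))*136 = (-337 - 29/75)*136 = -25304/75*136 = -3441344/75 ≈ -45885.)
P(t, U) = 2/7
P(-439, r)/476919 + 430811/(-142607 + 42403) = (2/7)/476919 + 430811/(-142607 + 42403) = (2/7)*(1/476919) + 430811/(-100204) = 2/3338433 + 430811*(-1/100204) = 2/3338433 - 430811/100204 = -1438233458755/334524340332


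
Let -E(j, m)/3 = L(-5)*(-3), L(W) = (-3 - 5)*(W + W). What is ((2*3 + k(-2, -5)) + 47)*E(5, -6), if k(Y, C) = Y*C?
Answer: 45360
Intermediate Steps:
k(Y, C) = C*Y
L(W) = -16*W
E(j, m) = 720 (E(j, m) = -3*(-16*(-5))*(-3) = -240*(-3) = -3*(-240) = 720)
((2*3 + k(-2, -5)) + 47)*E(5, -6) = ((2*3 - 5*(-2)) + 47)*720 = ((6 + 10) + 47)*720 = (16 + 47)*720 = 63*720 = 45360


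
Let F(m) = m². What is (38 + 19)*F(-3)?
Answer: 513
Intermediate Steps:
(38 + 19)*F(-3) = (38 + 19)*(-3)² = 57*9 = 513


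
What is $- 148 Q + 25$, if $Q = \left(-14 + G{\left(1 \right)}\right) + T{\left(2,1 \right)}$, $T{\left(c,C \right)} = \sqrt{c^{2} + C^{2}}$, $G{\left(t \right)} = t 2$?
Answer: $1801 - 148 \sqrt{5} \approx 1470.1$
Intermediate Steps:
$G{\left(t \right)} = 2 t$
$T{\left(c,C \right)} = \sqrt{C^{2} + c^{2}}$
$Q = -12 + \sqrt{5}$ ($Q = \left(-14 + 2 \cdot 1\right) + \sqrt{1^{2} + 2^{2}} = \left(-14 + 2\right) + \sqrt{1 + 4} = -12 + \sqrt{5} \approx -9.7639$)
$- 148 Q + 25 = - 148 \left(-12 + \sqrt{5}\right) + 25 = \left(1776 - 148 \sqrt{5}\right) + 25 = 1801 - 148 \sqrt{5}$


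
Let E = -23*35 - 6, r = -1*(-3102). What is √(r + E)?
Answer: √2291 ≈ 47.864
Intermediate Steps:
r = 3102
E = -811 (E = -805 - 6 = -811)
√(r + E) = √(3102 - 811) = √2291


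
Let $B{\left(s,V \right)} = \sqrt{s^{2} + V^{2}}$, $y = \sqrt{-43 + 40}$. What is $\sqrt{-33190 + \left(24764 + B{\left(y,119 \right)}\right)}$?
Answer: $\sqrt{-8426 + \sqrt{14158}} \approx 91.143 i$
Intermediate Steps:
$y = i \sqrt{3}$ ($y = \sqrt{-3} = i \sqrt{3} \approx 1.732 i$)
$B{\left(s,V \right)} = \sqrt{V^{2} + s^{2}}$
$\sqrt{-33190 + \left(24764 + B{\left(y,119 \right)}\right)} = \sqrt{-33190 + \left(24764 + \sqrt{119^{2} + \left(i \sqrt{3}\right)^{2}}\right)} = \sqrt{-33190 + \left(24764 + \sqrt{14161 - 3}\right)} = \sqrt{-33190 + \left(24764 + \sqrt{14158}\right)} = \sqrt{-8426 + \sqrt{14158}}$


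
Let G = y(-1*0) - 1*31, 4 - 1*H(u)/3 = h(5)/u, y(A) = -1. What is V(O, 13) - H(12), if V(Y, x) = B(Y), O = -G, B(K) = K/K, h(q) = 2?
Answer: -21/2 ≈ -10.500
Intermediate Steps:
H(u) = 12 - 6/u
G = -32 (G = -1 - 1*31 = -1 - 31 = -32)
B(K) = 1
O = 32 (O = -1*(-32) = 32)
V(Y, x) = 1
V(O, 13) - H(12) = 1 - (12 - 6/12) = 1 - (12 - 6*1/12) = 1 - (12 - ½) = 1 - 1*23/2 = 1 - 23/2 = -21/2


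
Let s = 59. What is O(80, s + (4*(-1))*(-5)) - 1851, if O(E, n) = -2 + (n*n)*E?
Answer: 497427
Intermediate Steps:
O(E, n) = -2 + E*n² (O(E, n) = -2 + n²*E = -2 + E*n²)
O(80, s + (4*(-1))*(-5)) - 1851 = (-2 + 80*(59 + (4*(-1))*(-5))²) - 1851 = (-2 + 80*(59 - 4*(-5))²) - 1851 = (-2 + 80*(59 + 20)²) - 1851 = (-2 + 80*79²) - 1851 = (-2 + 80*6241) - 1851 = (-2 + 499280) - 1851 = 499278 - 1851 = 497427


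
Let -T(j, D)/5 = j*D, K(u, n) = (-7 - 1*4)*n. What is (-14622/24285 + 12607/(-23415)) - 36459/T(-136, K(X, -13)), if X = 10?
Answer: -159610202149/105321713640 ≈ -1.5155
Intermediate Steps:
K(u, n) = -11*n (K(u, n) = (-7 - 4)*n = -11*n)
T(j, D) = -5*D*j (T(j, D) = -5*j*D = -5*D*j)
(-14622/24285 + 12607/(-23415)) - 36459/T(-136, K(X, -13)) = (-14622/24285 + 12607/(-23415)) - 36459/((-5*(-11*(-13))*(-136))) = (-14622*1/24285 + 12607*(-1/23415)) - 36459/((-5*143*(-136))) = (-4874/8095 - 1801/3345) - 36459/97240 = -1235305/1083111 - 36459/97240 = -159610202149/105321713640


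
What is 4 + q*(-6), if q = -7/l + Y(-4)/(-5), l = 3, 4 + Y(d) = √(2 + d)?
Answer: 66/5 + 6*I*√2/5 ≈ 13.2 + 1.6971*I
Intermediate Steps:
Y(d) = -4 + √(2 + d)
q = -23/15 - I*√2/5 (q = -7/3 + (-4 + √(2 - 4))/(-5) = -7*⅓ + (-4 + √(-2))*(-⅕) = -7/3 + (-4 + I*√2)*(-⅕) = -7/3 + (⅘ - I*√2/5) = -23/15 - I*√2/5 ≈ -1.5333 - 0.28284*I)
4 + q*(-6) = 4 + (-23/15 - I*√2/5)*(-6) = 4 + (46/5 + 6*I*√2/5) = 66/5 + 6*I*√2/5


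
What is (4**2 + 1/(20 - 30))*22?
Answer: 1749/5 ≈ 349.80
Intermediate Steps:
(4**2 + 1/(20 - 30))*22 = (16 + 1/(-10))*22 = (16 - 1/10)*22 = (159/10)*22 = 1749/5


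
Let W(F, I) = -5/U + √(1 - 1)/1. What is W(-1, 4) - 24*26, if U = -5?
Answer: -623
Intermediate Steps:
W(F, I) = 1 (W(F, I) = -5/(-5) + √(1 - 1)/1 = -5*(-⅕) + √0*1 = 1 + 0*1 = 1 + 0 = 1)
W(-1, 4) - 24*26 = 1 - 24*26 = 1 - 624 = -623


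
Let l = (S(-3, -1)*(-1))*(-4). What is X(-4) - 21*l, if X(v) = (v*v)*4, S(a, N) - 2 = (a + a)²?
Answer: -3128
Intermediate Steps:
S(a, N) = 2 + 4*a² (S(a, N) = 2 + (a + a)² = 2 + (2*a)² = 2 + 4*a²)
l = 152 (l = ((2 + 4*(-3)²)*(-1))*(-4) = ((2 + 4*9)*(-1))*(-4) = ((2 + 36)*(-1))*(-4) = (38*(-1))*(-4) = -38*(-4) = 152)
X(v) = 4*v² (X(v) = v²*4 = 4*v²)
X(-4) - 21*l = 4*(-4)² - 21*152 = 4*16 - 3192 = 64 - 3192 = -3128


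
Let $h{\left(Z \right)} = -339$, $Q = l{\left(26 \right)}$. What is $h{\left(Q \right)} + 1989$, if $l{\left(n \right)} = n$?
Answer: $1650$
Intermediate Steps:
$Q = 26$
$h{\left(Q \right)} + 1989 = -339 + 1989 = 1650$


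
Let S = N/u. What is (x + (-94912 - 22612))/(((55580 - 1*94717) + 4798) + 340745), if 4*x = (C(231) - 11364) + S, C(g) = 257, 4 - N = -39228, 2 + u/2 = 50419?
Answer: -1054817045/2686621096 ≈ -0.39262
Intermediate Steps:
u = 100834 (u = -4 + 2*50419 = -4 + 100838 = 100834)
N = 39232 (N = 4 - 1*(-39228) = 4 + 39228 = 39232)
S = 19616/50417 (S = 39232/100834 = 39232*(1/100834) = 19616/50417 ≈ 0.38908)
x = -559962003/201668 (x = ((257 - 11364) + 19616/50417)/4 = (-11107 + 19616/50417)/4 = (¼)*(-559962003/50417) = -559962003/201668 ≈ -2776.7)
(x + (-94912 - 22612))/(((55580 - 1*94717) + 4798) + 340745) = (-559962003/201668 + (-94912 - 22612))/(((55580 - 1*94717) + 4798) + 340745) = (-559962003/201668 - 117524)/(((55580 - 94717) + 4798) + 340745) = -24260792035/(201668*((-39137 + 4798) + 340745)) = -24260792035/(201668*(-34339 + 340745)) = -24260792035/201668/306406 = -24260792035/201668*1/306406 = -1054817045/2686621096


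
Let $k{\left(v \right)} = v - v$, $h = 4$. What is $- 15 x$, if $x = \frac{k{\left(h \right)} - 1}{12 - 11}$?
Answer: $15$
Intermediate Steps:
$k{\left(v \right)} = 0$
$x = -1$ ($x = \frac{0 - 1}{12 - 11} = - 1^{-1} = \left(-1\right) 1 = -1$)
$- 15 x = \left(-15\right) \left(-1\right) = 15$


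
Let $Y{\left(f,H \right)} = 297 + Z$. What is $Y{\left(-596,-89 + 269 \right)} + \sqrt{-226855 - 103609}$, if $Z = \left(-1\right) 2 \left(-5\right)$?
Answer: $307 + 4 i \sqrt{20654} \approx 307.0 + 574.86 i$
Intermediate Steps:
$Z = 10$ ($Z = \left(-2\right) \left(-5\right) = 10$)
$Y{\left(f,H \right)} = 307$ ($Y{\left(f,H \right)} = 297 + 10 = 307$)
$Y{\left(-596,-89 + 269 \right)} + \sqrt{-226855 - 103609} = 307 + \sqrt{-226855 - 103609} = 307 + \sqrt{-330464} = 307 + 4 i \sqrt{20654}$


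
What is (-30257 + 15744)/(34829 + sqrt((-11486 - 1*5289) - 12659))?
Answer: -505473277/1213088675 + 14513*I*sqrt(29434)/1213088675 ≈ -0.41668 + 0.0020525*I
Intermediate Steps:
(-30257 + 15744)/(34829 + sqrt((-11486 - 1*5289) - 12659)) = -14513/(34829 + sqrt((-11486 - 5289) - 12659)) = -14513/(34829 + sqrt(-16775 - 12659)) = -14513/(34829 + sqrt(-29434)) = -14513/(34829 + I*sqrt(29434))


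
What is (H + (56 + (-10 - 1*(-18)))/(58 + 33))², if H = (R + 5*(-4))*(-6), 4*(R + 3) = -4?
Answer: 173396224/8281 ≈ 20939.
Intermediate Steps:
R = -4 (R = -3 + (¼)*(-4) = -3 - 1 = -4)
H = 144 (H = (-4 + 5*(-4))*(-6) = (-4 - 20)*(-6) = -24*(-6) = 144)
(H + (56 + (-10 - 1*(-18)))/(58 + 33))² = (144 + (56 + (-10 - 1*(-18)))/(58 + 33))² = (144 + (56 + (-10 + 18))/91)² = (144 + (56 + 8)*(1/91))² = (144 + 64*(1/91))² = (144 + 64/91)² = (13168/91)² = 173396224/8281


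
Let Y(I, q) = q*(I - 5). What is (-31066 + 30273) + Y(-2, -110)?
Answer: -23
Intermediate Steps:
Y(I, q) = q*(-5 + I)
(-31066 + 30273) + Y(-2, -110) = (-31066 + 30273) - 110*(-5 - 2) = -793 - 110*(-7) = -793 + 770 = -23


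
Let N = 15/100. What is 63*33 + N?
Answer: 41583/20 ≈ 2079.1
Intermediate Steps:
N = 3/20 (N = 15*(1/100) = 3/20 ≈ 0.15000)
63*33 + N = 63*33 + 3/20 = 2079 + 3/20 = 41583/20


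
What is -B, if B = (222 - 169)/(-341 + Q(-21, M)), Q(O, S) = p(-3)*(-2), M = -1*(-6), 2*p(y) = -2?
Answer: 53/339 ≈ 0.15634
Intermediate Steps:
p(y) = -1 (p(y) = (1/2)*(-2) = -1)
M = 6
Q(O, S) = 2 (Q(O, S) = -1*(-2) = 2)
B = -53/339 (B = (222 - 169)/(-341 + 2) = 53/(-339) = 53*(-1/339) = -53/339 ≈ -0.15634)
-B = -1*(-53/339) = 53/339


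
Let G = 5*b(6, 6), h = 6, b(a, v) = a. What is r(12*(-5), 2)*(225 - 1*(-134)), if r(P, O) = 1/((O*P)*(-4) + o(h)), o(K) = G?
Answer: 359/510 ≈ 0.70392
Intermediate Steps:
G = 30 (G = 5*6 = 30)
o(K) = 30
r(P, O) = 1/(30 - 4*O*P) (r(P, O) = 1/((O*P)*(-4) + 30) = 1/(-4*O*P + 30) = 1/(30 - 4*O*P))
r(12*(-5), 2)*(225 - 1*(-134)) = (-1/(-30 + 4*2*(12*(-5))))*(225 - 1*(-134)) = (-1/(-30 + 4*2*(-60)))*(225 + 134) = -1/(-30 - 480)*359 = -1/(-510)*359 = -1*(-1/510)*359 = (1/510)*359 = 359/510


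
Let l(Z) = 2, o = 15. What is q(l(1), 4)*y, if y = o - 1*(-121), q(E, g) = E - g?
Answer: -272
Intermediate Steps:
y = 136 (y = 15 - 1*(-121) = 15 + 121 = 136)
q(l(1), 4)*y = (2 - 1*4)*136 = (2 - 4)*136 = -2*136 = -272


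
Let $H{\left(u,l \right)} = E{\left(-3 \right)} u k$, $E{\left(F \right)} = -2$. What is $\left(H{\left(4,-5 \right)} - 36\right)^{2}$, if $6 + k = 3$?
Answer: $144$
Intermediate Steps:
$k = -3$ ($k = -6 + 3 = -3$)
$H{\left(u,l \right)} = 6 u$ ($H{\left(u,l \right)} = - 2 u \left(-3\right) = 6 u$)
$\left(H{\left(4,-5 \right)} - 36\right)^{2} = \left(6 \cdot 4 - 36\right)^{2} = \left(24 - 36\right)^{2} = \left(-12\right)^{2} = 144$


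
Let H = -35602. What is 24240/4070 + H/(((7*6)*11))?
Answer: -86819/1221 ≈ -71.105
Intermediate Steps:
24240/4070 + H/(((7*6)*11)) = 24240/4070 - 35602/((7*6)*11) = 24240*(1/4070) - 35602/(42*11) = 2424/407 - 35602/462 = 2424/407 - 35602*1/462 = 2424/407 - 2543/33 = -86819/1221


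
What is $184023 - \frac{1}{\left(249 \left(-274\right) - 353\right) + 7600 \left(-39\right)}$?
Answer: $\frac{67164530518}{364979} \approx 1.8402 \cdot 10^{5}$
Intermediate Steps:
$184023 - \frac{1}{\left(249 \left(-274\right) - 353\right) + 7600 \left(-39\right)} = 184023 - \frac{1}{\left(-68226 - 353\right) - 296400} = 184023 - \frac{1}{-68579 - 296400} = 184023 - \frac{1}{-364979} = 184023 - - \frac{1}{364979} = 184023 + \frac{1}{364979} = \frac{67164530518}{364979}$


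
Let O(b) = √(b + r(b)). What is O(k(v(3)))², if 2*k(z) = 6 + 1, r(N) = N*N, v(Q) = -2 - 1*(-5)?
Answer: 63/4 ≈ 15.750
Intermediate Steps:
v(Q) = 3 (v(Q) = -2 + 5 = 3)
r(N) = N²
k(z) = 7/2 (k(z) = (6 + 1)/2 = (½)*7 = 7/2)
O(b) = √(b + b²)
O(k(v(3)))² = (√(7*(1 + 7/2)/2))² = (√((7/2)*(9/2)))² = (√(63/4))² = (3*√7/2)² = 63/4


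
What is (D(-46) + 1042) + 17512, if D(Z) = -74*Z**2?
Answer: -138030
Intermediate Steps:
(D(-46) + 1042) + 17512 = (-74*(-46)**2 + 1042) + 17512 = (-74*2116 + 1042) + 17512 = (-156584 + 1042) + 17512 = -155542 + 17512 = -138030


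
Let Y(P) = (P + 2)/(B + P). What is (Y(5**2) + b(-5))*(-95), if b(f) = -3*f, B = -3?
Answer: -33915/22 ≈ -1541.6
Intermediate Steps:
Y(P) = (2 + P)/(-3 + P) (Y(P) = (P + 2)/(-3 + P) = (2 + P)/(-3 + P))
(Y(5**2) + b(-5))*(-95) = ((2 + 5**2)/(-3 + 5**2) - 3*(-5))*(-95) = ((2 + 25)/(-3 + 25) + 15)*(-95) = (27/22 + 15)*(-95) = (357/22)*(-95) = -33915/22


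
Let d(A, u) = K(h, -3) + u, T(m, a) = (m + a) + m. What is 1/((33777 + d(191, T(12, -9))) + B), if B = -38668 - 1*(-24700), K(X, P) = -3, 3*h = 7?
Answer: 1/19821 ≈ 5.0452e-5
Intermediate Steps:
h = 7/3 (h = (1/3)*7 = 7/3 ≈ 2.3333)
T(m, a) = a + 2*m (T(m, a) = (a + m) + m = a + 2*m)
B = -13968 (B = -38668 + 24700 = -13968)
d(A, u) = -3 + u
1/((33777 + d(191, T(12, -9))) + B) = 1/((33777 + (-3 + (-9 + 2*12))) - 13968) = 1/((33777 + (-3 + (-9 + 24))) - 13968) = 1/((33777 + (-3 + 15)) - 13968) = 1/((33777 + 12) - 13968) = 1/(33789 - 13968) = 1/19821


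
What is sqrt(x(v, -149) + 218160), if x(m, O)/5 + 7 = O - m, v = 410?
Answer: sqrt(215330) ≈ 464.04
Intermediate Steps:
x(m, O) = -35 - 5*m + 5*O (x(m, O) = -35 + 5*(O - m) = -35 + (-5*m + 5*O) = -35 - 5*m + 5*O)
sqrt(x(v, -149) + 218160) = sqrt((-35 - 5*410 + 5*(-149)) + 218160) = sqrt((-35 - 2050 - 745) + 218160) = sqrt(-2830 + 218160) = sqrt(215330)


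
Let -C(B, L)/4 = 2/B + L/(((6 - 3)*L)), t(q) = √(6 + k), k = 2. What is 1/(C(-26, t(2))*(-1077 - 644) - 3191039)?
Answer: -39/124381681 ≈ -3.1355e-7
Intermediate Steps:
t(q) = 2*√2 (t(q) = √(6 + 2) = √8 = 2*√2)
C(B, L) = -4/3 - 8/B (C(B, L) = -4*(2/B + L/(((6 - 3)*L))) = -4*(2/B + L/((3*L))) = -4*(2/B + L*(1/(3*L))) = -4*(2/B + ⅓) = -4*(⅓ + 2/B) = -4/3 - 8/B)
1/(C(-26, t(2))*(-1077 - 644) - 3191039) = 1/((-4/3 - 8/(-26))*(-1077 - 644) - 3191039) = 1/((-4/3 - 8*(-1/26))*(-1721) - 3191039) = 1/((-4/3 + 4/13)*(-1721) - 3191039) = 1/(-40/39*(-1721) - 3191039) = 1/(68840/39 - 3191039) = 1/(-124381681/39) = -39/124381681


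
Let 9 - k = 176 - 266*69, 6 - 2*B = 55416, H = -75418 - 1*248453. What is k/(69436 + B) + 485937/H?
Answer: -4796131690/4505153567 ≈ -1.0646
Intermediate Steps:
H = -323871 (H = -75418 - 248453 = -323871)
B = -27705 (B = 3 - ½*55416 = 3 - 27708 = -27705)
k = 18187 (k = 9 - (176 - 266*69) = 9 - (176 - 18354) = 9 - 1*(-18178) = 9 + 18178 = 18187)
k/(69436 + B) + 485937/H = 18187/(69436 - 27705) + 485937/(-323871) = 18187/41731 + 485937*(-1/323871) = 18187*(1/41731) - 161979/107957 = 18187/41731 - 161979/107957 = -4796131690/4505153567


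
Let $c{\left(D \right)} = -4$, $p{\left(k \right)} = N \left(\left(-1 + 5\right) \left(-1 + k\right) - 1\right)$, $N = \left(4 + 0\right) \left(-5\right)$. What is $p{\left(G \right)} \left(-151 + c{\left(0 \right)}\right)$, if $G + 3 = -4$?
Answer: $-102300$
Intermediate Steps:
$G = -7$ ($G = -3 - 4 = -7$)
$N = -20$ ($N = 4 \left(-5\right) = -20$)
$p{\left(k \right)} = 100 - 80 k$ ($p{\left(k \right)} = - 20 \left(\left(-1 + 5\right) \left(-1 + k\right) - 1\right) = - 20 \left(4 \left(-1 + k\right) - 1\right) = - 20 \left(\left(-4 + 4 k\right) - 1\right) = - 20 \left(-5 + 4 k\right) = 100 - 80 k$)
$p{\left(G \right)} \left(-151 + c{\left(0 \right)}\right) = \left(100 - -560\right) \left(-151 - 4\right) = \left(100 + 560\right) \left(-155\right) = 660 \left(-155\right) = -102300$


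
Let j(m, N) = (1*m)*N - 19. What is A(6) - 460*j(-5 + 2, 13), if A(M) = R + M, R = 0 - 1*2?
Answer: 26684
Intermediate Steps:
R = -2 (R = 0 - 2 = -2)
j(m, N) = -19 + N*m (j(m, N) = m*N - 19 = N*m - 19 = -19 + N*m)
A(M) = -2 + M
A(6) - 460*j(-5 + 2, 13) = (-2 + 6) - 460*(-19 + 13*(-5 + 2)) = 4 - 460*(-19 + 13*(-3)) = 4 - 460*(-19 - 39) = 4 - 460*(-58) = 4 + 26680 = 26684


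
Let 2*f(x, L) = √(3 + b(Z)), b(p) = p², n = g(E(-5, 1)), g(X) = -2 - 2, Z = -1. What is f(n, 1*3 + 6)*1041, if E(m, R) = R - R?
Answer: 1041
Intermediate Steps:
E(m, R) = 0
g(X) = -4
n = -4
f(x, L) = 1 (f(x, L) = √(3 + (-1)²)/2 = √(3 + 1)/2 = √4/2 = (½)*2 = 1)
f(n, 1*3 + 6)*1041 = 1*1041 = 1041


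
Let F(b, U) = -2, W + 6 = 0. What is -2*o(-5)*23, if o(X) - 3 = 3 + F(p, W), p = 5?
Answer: -184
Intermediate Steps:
W = -6 (W = -6 + 0 = -6)
o(X) = 4 (o(X) = 3 + (3 - 2) = 3 + 1 = 4)
-2*o(-5)*23 = -2*4*23 = -8*23 = -184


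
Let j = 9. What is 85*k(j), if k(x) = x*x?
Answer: 6885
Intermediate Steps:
k(x) = x²
85*k(j) = 85*9² = 85*81 = 6885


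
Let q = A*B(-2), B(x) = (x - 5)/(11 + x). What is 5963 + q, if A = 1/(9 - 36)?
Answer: 1449016/243 ≈ 5963.0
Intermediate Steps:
B(x) = (-5 + x)/(11 + x)
A = -1/27 (A = 1/(-27) = -1/27 ≈ -0.037037)
q = 7/243 (q = -(-5 - 2)/(27*(11 - 2)) = -(-7)/(27*9) = -(-7)/243 = -1/27*(-7/9) = 7/243 ≈ 0.028807)
5963 + q = 5963 + 7/243 = 1449016/243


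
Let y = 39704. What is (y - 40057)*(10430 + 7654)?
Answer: -6383652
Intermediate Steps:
(y - 40057)*(10430 + 7654) = (39704 - 40057)*(10430 + 7654) = -353*18084 = -6383652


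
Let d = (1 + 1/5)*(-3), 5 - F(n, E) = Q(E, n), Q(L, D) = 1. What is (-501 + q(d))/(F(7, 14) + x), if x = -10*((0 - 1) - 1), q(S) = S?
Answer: -841/40 ≈ -21.025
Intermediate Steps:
F(n, E) = 4 (F(n, E) = 5 - 1*1 = 5 - 1 = 4)
d = -18/5 (d = (1 + ⅕)*(-3) = (6/5)*(-3) = -18/5 ≈ -3.6000)
x = 20 (x = -10*(-1 - 1) = -10*(-2) = 20)
(-501 + q(d))/(F(7, 14) + x) = (-501 - 18/5)/(4 + 20) = -2523/5/24 = -2523/5*1/24 = -841/40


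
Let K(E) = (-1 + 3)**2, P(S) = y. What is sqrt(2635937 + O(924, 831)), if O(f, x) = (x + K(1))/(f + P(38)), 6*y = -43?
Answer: sqrt(79766119752947)/5501 ≈ 1623.6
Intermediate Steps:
y = -43/6 (y = (1/6)*(-43) = -43/6 ≈ -7.1667)
P(S) = -43/6
K(E) = 4 (K(E) = 2**2 = 4)
O(f, x) = (4 + x)/(-43/6 + f) (O(f, x) = (x + 4)/(f - 43/6) = (4 + x)/(-43/6 + f))
sqrt(2635937 + O(924, 831)) = sqrt(2635937 + 6*(4 + 831)/(-43 + 6*924)) = sqrt(2635937 + 6*835/(-43 + 5544)) = sqrt(2635937 + 6*835/5501) = sqrt(2635937 + 6*(1/5501)*835) = sqrt(2635937 + 5010/5501) = sqrt(14500294447/5501) = sqrt(79766119752947)/5501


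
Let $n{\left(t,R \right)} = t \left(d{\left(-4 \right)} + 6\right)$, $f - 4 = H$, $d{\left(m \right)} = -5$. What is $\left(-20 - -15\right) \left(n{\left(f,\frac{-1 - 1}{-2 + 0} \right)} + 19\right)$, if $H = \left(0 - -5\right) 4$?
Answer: $-215$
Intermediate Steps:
$H = 20$ ($H = \left(0 + 5\right) 4 = 5 \cdot 4 = 20$)
$f = 24$ ($f = 4 + 20 = 24$)
$n{\left(t,R \right)} = t$ ($n{\left(t,R \right)} = t \left(-5 + 6\right) = t 1 = t$)
$\left(-20 - -15\right) \left(n{\left(f,\frac{-1 - 1}{-2 + 0} \right)} + 19\right) = \left(-20 - -15\right) \left(24 + 19\right) = \left(-20 + 15\right) 43 = \left(-5\right) 43 = -215$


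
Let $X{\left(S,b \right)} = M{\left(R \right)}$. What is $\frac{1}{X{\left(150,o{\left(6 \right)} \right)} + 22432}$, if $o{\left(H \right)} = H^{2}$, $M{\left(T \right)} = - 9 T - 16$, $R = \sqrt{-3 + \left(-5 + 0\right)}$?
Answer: $\frac{934}{20936571} + \frac{i \sqrt{2}}{27915428} \approx 4.4611 \cdot 10^{-5} + 5.0661 \cdot 10^{-8} i$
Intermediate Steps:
$R = 2 i \sqrt{2}$ ($R = \sqrt{-3 - 5} = \sqrt{-8} = 2 i \sqrt{2} \approx 2.8284 i$)
$M{\left(T \right)} = -16 - 9 T$
$X{\left(S,b \right)} = -16 - 18 i \sqrt{2}$ ($X{\left(S,b \right)} = -16 - 9 \cdot 2 i \sqrt{2} = -16 - 18 i \sqrt{2}$)
$\frac{1}{X{\left(150,o{\left(6 \right)} \right)} + 22432} = \frac{1}{\left(-16 - 18 i \sqrt{2}\right) + 22432} = \frac{1}{22416 - 18 i \sqrt{2}}$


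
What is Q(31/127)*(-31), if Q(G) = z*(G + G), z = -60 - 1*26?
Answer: 165292/127 ≈ 1301.5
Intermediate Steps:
z = -86 (z = -60 - 26 = -86)
Q(G) = -172*G (Q(G) = -86*(G + G) = -172*G)
Q(31/127)*(-31) = -5332/127*(-31) = 165292/127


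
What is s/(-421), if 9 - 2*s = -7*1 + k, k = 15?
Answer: -1/842 ≈ -0.0011876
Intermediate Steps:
s = 1/2 (s = 9/2 - (-7*1 + 15)/2 = 9/2 - (-7 + 15)/2 = 9/2 - 1/2*8 = 9/2 - 4 = 1/2 ≈ 0.50000)
s/(-421) = (1/2)/(-421) = (1/2)*(-1/421) = -1/842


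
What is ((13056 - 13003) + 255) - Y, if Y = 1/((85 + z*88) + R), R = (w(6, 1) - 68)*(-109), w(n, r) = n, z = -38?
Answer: 1077691/3499 ≈ 308.00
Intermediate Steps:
R = 6758 (R = (6 - 68)*(-109) = -62*(-109) = 6758)
Y = 1/3499 (Y = 1/((85 - 38*88) + 6758) = 1/((85 - 3344) + 6758) = 1/(-3259 + 6758) = 1/3499 ≈ 0.00028580)
((13056 - 13003) + 255) - Y = ((13056 - 13003) + 255) - 1*1/3499 = (53 + 255) - 1/3499 = 308 - 1/3499 = 1077691/3499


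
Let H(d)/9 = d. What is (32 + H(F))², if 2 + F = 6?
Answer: 4624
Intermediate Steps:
F = 4 (F = -2 + 6 = 4)
H(d) = 9*d
(32 + H(F))² = (32 + 9*4)² = (32 + 36)² = 68² = 4624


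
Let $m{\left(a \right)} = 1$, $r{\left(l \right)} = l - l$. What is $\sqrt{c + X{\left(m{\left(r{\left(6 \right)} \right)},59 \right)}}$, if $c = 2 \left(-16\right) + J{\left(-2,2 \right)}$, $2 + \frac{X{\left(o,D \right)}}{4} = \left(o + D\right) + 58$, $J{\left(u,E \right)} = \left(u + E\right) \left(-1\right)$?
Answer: $12 \sqrt{3} \approx 20.785$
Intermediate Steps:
$J{\left(u,E \right)} = - E - u$ ($J{\left(u,E \right)} = \left(E + u\right) \left(-1\right) = - E - u$)
$r{\left(l \right)} = 0$
$X{\left(o,D \right)} = 224 + 4 D + 4 o$ ($X{\left(o,D \right)} = -8 + 4 \left(\left(o + D\right) + 58\right) = -8 + 4 \left(\left(D + o\right) + 58\right) = -8 + 4 \left(58 + D + o\right) = -8 + \left(232 + 4 D + 4 o\right) = 224 + 4 D + 4 o$)
$c = -32$ ($c = 2 \left(-16\right) - 0 = -32 + \left(-2 + 2\right) = -32 + 0 = -32$)
$\sqrt{c + X{\left(m{\left(r{\left(6 \right)} \right)},59 \right)}} = \sqrt{-32 + \left(224 + 4 \cdot 59 + 4 \cdot 1\right)} = \sqrt{-32 + \left(224 + 236 + 4\right)} = \sqrt{-32 + 464} = \sqrt{432} = 12 \sqrt{3}$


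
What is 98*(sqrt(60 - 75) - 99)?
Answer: -9702 + 98*I*sqrt(15) ≈ -9702.0 + 379.55*I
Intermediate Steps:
98*(sqrt(60 - 75) - 99) = 98*(sqrt(-15) - 99) = 98*(I*sqrt(15) - 99) = 98*(-99 + I*sqrt(15)) = -9702 + 98*I*sqrt(15)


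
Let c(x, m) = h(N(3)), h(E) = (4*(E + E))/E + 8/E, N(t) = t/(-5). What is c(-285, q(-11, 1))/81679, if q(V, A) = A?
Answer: -16/245037 ≈ -6.5296e-5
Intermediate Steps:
N(t) = -t/5 (N(t) = t*(-⅕) = -t/5)
h(E) = 8 + 8/E (h(E) = (4*(2*E))/E + 8/E = (8*E)/E + 8/E = 8 + 8/E)
c(x, m) = -16/3 (c(x, m) = 8 + 8/((-⅕*3)) = 8 + 8/(-⅗) = 8 + 8*(-5/3) = 8 - 40/3 = -16/3)
c(-285, q(-11, 1))/81679 = -16/3/81679 = -16/3*1/81679 = -16/245037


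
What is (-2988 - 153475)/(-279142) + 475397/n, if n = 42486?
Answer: 359151434/30566049 ≈ 11.750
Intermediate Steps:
(-2988 - 153475)/(-279142) + 475397/n = (-2988 - 153475)/(-279142) + 475397/42486 = -156463*(-1/279142) + 475397*(1/42486) = 156463/279142 + 4901/438 = 359151434/30566049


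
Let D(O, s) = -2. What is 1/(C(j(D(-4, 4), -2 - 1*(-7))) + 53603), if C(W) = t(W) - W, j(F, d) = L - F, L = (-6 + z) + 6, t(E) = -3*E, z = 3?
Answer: 1/53583 ≈ 1.8663e-5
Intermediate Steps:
L = 3 (L = (-6 + 3) + 6 = -3 + 6 = 3)
j(F, d) = 3 - F
C(W) = -4*W (C(W) = -3*W - W = -4*W)
1/(C(j(D(-4, 4), -2 - 1*(-7))) + 53603) = 1/(-4*(3 - 1*(-2)) + 53603) = 1/(-4*(3 + 2) + 53603) = 1/(-4*5 + 53603) = 1/(-20 + 53603) = 1/53583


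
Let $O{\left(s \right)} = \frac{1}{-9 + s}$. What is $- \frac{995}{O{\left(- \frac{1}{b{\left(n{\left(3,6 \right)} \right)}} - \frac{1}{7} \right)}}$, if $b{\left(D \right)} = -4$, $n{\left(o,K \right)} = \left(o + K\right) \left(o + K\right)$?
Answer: $\frac{247755}{28} \approx 8848.4$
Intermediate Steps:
$n{\left(o,K \right)} = \left(K + o\right)^{2}$ ($n{\left(o,K \right)} = \left(K + o\right) \left(K + o\right) = \left(K + o\right)^{2}$)
$- \frac{995}{O{\left(- \frac{1}{b{\left(n{\left(3,6 \right)} \right)}} - \frac{1}{7} \right)}} = - \frac{995}{\frac{1}{-9 - - \frac{3}{28}}} = - \frac{995}{\frac{1}{-9 + \left(\frac{1}{4} - \frac{1}{7}\right)}} = - \frac{995}{\frac{1}{-9 + \frac{3}{28}}} = - \frac{995}{\frac{1}{- \frac{249}{28}}} = - \frac{995}{- \frac{28}{249}} = \left(-995\right) \left(- \frac{249}{28}\right) = \frac{247755}{28}$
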